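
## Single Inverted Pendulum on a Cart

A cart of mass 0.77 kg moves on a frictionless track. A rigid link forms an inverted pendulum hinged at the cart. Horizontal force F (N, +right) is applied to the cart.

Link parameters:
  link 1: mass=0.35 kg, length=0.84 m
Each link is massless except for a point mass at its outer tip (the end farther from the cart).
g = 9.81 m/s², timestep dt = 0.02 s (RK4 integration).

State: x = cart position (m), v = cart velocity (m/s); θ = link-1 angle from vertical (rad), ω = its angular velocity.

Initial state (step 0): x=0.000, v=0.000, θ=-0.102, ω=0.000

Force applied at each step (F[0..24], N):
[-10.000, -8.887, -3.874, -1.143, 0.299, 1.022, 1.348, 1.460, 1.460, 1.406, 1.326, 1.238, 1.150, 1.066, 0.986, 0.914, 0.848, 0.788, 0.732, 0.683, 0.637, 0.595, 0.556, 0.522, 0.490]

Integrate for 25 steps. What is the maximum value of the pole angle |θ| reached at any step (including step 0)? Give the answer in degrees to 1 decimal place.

apply F[0]=-10.000 → step 1: x=-0.002, v=-0.250, θ=-0.099, ω=0.272
apply F[1]=-8.887 → step 2: x=-0.010, v=-0.471, θ=-0.091, ω=0.512
apply F[2]=-3.874 → step 3: x=-0.020, v=-0.564, θ=-0.080, ω=0.602
apply F[3]=-1.143 → step 4: x=-0.032, v=-0.587, θ=-0.068, ω=0.613
apply F[4]=+0.299 → step 5: x=-0.043, v=-0.574, θ=-0.056, ω=0.583
apply F[5]=+1.022 → step 6: x=-0.054, v=-0.543, θ=-0.045, ω=0.534
apply F[6]=+1.348 → step 7: x=-0.065, v=-0.505, θ=-0.035, ω=0.479
apply F[7]=+1.460 → step 8: x=-0.075, v=-0.464, θ=-0.026, ω=0.424
apply F[8]=+1.460 → step 9: x=-0.083, v=-0.424, θ=-0.018, ω=0.371
apply F[9]=+1.406 → step 10: x=-0.092, v=-0.387, θ=-0.011, ω=0.323
apply F[10]=+1.326 → step 11: x=-0.099, v=-0.352, θ=-0.005, ω=0.279
apply F[11]=+1.238 → step 12: x=-0.106, v=-0.319, θ=0.000, ω=0.240
apply F[12]=+1.150 → step 13: x=-0.112, v=-0.290, θ=0.005, ω=0.205
apply F[13]=+1.066 → step 14: x=-0.117, v=-0.262, θ=0.008, ω=0.175
apply F[14]=+0.986 → step 15: x=-0.122, v=-0.238, θ=0.012, ω=0.148
apply F[15]=+0.914 → step 16: x=-0.127, v=-0.215, θ=0.014, ω=0.124
apply F[16]=+0.848 → step 17: x=-0.131, v=-0.194, θ=0.017, ω=0.103
apply F[17]=+0.788 → step 18: x=-0.135, v=-0.176, θ=0.018, ω=0.084
apply F[18]=+0.732 → step 19: x=-0.138, v=-0.158, θ=0.020, ω=0.068
apply F[19]=+0.683 → step 20: x=-0.141, v=-0.142, θ=0.021, ω=0.054
apply F[20]=+0.637 → step 21: x=-0.144, v=-0.128, θ=0.022, ω=0.042
apply F[21]=+0.595 → step 22: x=-0.146, v=-0.114, θ=0.023, ω=0.031
apply F[22]=+0.556 → step 23: x=-0.148, v=-0.102, θ=0.023, ω=0.022
apply F[23]=+0.522 → step 24: x=-0.150, v=-0.091, θ=0.024, ω=0.014
apply F[24]=+0.490 → step 25: x=-0.152, v=-0.080, θ=0.024, ω=0.007
Max |angle| over trajectory = 0.102 rad = 5.8°.

Answer: 5.8°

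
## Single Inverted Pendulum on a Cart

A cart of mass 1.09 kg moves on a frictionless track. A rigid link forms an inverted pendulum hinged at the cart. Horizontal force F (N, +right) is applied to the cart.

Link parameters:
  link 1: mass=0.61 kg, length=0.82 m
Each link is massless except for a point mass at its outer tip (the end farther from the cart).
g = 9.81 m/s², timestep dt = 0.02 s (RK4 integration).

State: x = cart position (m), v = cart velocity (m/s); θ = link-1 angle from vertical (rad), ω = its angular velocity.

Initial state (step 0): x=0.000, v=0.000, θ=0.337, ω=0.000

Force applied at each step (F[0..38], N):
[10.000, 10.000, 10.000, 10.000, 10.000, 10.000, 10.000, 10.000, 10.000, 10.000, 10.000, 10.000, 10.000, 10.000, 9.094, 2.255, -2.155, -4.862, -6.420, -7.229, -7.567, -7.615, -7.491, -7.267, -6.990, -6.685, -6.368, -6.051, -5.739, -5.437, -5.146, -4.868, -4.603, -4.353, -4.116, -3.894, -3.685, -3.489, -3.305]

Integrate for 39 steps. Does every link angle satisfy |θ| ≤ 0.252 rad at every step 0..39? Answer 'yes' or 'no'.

apply F[0]=+10.000 → step 1: x=0.001, v=0.141, θ=0.336, ω=-0.083
apply F[1]=+10.000 → step 2: x=0.006, v=0.282, θ=0.334, ω=-0.166
apply F[2]=+10.000 → step 3: x=0.013, v=0.423, θ=0.330, ω=-0.252
apply F[3]=+10.000 → step 4: x=0.023, v=0.565, θ=0.324, ω=-0.339
apply F[4]=+10.000 → step 5: x=0.035, v=0.708, θ=0.316, ω=-0.430
apply F[5]=+10.000 → step 6: x=0.051, v=0.853, θ=0.306, ω=-0.524
apply F[6]=+10.000 → step 7: x=0.069, v=0.999, θ=0.295, ω=-0.623
apply F[7]=+10.000 → step 8: x=0.091, v=1.147, θ=0.281, ω=-0.728
apply F[8]=+10.000 → step 9: x=0.115, v=1.297, θ=0.266, ω=-0.840
apply F[9]=+10.000 → step 10: x=0.143, v=1.450, θ=0.248, ω=-0.960
apply F[10]=+10.000 → step 11: x=0.173, v=1.606, θ=0.227, ω=-1.088
apply F[11]=+10.000 → step 12: x=0.207, v=1.765, θ=0.204, ω=-1.226
apply F[12]=+10.000 → step 13: x=0.244, v=1.928, θ=0.178, ω=-1.375
apply F[13]=+10.000 → step 14: x=0.284, v=2.094, θ=0.149, ω=-1.537
apply F[14]=+9.094 → step 15: x=0.328, v=2.248, θ=0.117, ω=-1.691
apply F[15]=+2.255 → step 16: x=0.373, v=2.281, θ=0.083, ω=-1.707
apply F[16]=-2.155 → step 17: x=0.418, v=2.236, θ=0.049, ω=-1.637
apply F[17]=-4.862 → step 18: x=0.462, v=2.144, θ=0.018, ω=-1.516
apply F[18]=-6.420 → step 19: x=0.504, v=2.026, θ=-0.011, ω=-1.372
apply F[19]=-7.229 → step 20: x=0.543, v=1.896, θ=-0.037, ω=-1.218
apply F[20]=-7.567 → step 21: x=0.579, v=1.762, θ=-0.060, ω=-1.067
apply F[21]=-7.615 → step 22: x=0.613, v=1.629, θ=-0.080, ω=-0.923
apply F[22]=-7.491 → step 23: x=0.645, v=1.502, θ=-0.097, ω=-0.788
apply F[23]=-7.267 → step 24: x=0.673, v=1.380, θ=-0.111, ω=-0.666
apply F[24]=-6.990 → step 25: x=0.700, v=1.265, θ=-0.123, ω=-0.554
apply F[25]=-6.685 → step 26: x=0.724, v=1.157, θ=-0.133, ω=-0.454
apply F[26]=-6.368 → step 27: x=0.746, v=1.056, θ=-0.142, ω=-0.365
apply F[27]=-6.051 → step 28: x=0.766, v=0.961, θ=-0.148, ω=-0.286
apply F[28]=-5.739 → step 29: x=0.785, v=0.873, θ=-0.153, ω=-0.216
apply F[29]=-5.437 → step 30: x=0.801, v=0.791, θ=-0.157, ω=-0.154
apply F[30]=-5.146 → step 31: x=0.816, v=0.715, θ=-0.159, ω=-0.100
apply F[31]=-4.868 → step 32: x=0.830, v=0.644, θ=-0.161, ω=-0.052
apply F[32]=-4.603 → step 33: x=0.842, v=0.578, θ=-0.162, ω=-0.011
apply F[33]=-4.353 → step 34: x=0.853, v=0.516, θ=-0.161, ω=0.024
apply F[34]=-4.116 → step 35: x=0.863, v=0.459, θ=-0.161, ω=0.055
apply F[35]=-3.894 → step 36: x=0.872, v=0.406, θ=-0.159, ω=0.081
apply F[36]=-3.685 → step 37: x=0.879, v=0.356, θ=-0.157, ω=0.104
apply F[37]=-3.489 → step 38: x=0.886, v=0.309, θ=-0.155, ω=0.122
apply F[38]=-3.305 → step 39: x=0.892, v=0.266, θ=-0.152, ω=0.138
Max |angle| over trajectory = 0.337 rad; bound = 0.252 → exceeded.

Answer: no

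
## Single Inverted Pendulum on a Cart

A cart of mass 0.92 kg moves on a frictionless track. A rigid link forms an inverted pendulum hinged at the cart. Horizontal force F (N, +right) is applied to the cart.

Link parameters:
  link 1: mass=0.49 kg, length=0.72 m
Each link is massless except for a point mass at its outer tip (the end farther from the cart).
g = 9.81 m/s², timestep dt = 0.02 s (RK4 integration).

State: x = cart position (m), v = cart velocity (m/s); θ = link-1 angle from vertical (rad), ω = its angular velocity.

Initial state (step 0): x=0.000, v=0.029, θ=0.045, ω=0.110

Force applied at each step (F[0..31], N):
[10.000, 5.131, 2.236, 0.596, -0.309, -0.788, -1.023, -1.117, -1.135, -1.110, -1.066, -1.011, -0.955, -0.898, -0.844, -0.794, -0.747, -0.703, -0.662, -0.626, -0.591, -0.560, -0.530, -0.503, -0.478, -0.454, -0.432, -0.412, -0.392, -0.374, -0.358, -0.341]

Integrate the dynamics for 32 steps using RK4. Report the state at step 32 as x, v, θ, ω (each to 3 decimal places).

apply F[0]=+10.000 → step 1: x=0.003, v=0.241, θ=0.044, ω=-0.172
apply F[1]=+5.131 → step 2: x=0.009, v=0.349, θ=0.040, ω=-0.310
apply F[2]=+2.236 → step 3: x=0.016, v=0.393, θ=0.033, ω=-0.362
apply F[3]=+0.596 → step 4: x=0.024, v=0.403, θ=0.026, ω=-0.368
apply F[4]=-0.309 → step 5: x=0.032, v=0.394, θ=0.018, ω=-0.349
apply F[5]=-0.788 → step 6: x=0.040, v=0.376, θ=0.012, ω=-0.319
apply F[6]=-1.023 → step 7: x=0.047, v=0.352, θ=0.006, ω=-0.285
apply F[7]=-1.117 → step 8: x=0.054, v=0.328, θ=0.000, ω=-0.250
apply F[8]=-1.135 → step 9: x=0.060, v=0.303, θ=-0.004, ω=-0.216
apply F[9]=-1.110 → step 10: x=0.066, v=0.280, θ=-0.008, ω=-0.185
apply F[10]=-1.066 → step 11: x=0.071, v=0.258, θ=-0.012, ω=-0.158
apply F[11]=-1.011 → step 12: x=0.076, v=0.237, θ=-0.015, ω=-0.133
apply F[12]=-0.955 → step 13: x=0.081, v=0.218, θ=-0.017, ω=-0.110
apply F[13]=-0.898 → step 14: x=0.085, v=0.200, θ=-0.019, ω=-0.091
apply F[14]=-0.844 → step 15: x=0.089, v=0.184, θ=-0.021, ω=-0.074
apply F[15]=-0.794 → step 16: x=0.092, v=0.169, θ=-0.022, ω=-0.059
apply F[16]=-0.747 → step 17: x=0.096, v=0.155, θ=-0.023, ω=-0.046
apply F[17]=-0.703 → step 18: x=0.099, v=0.143, θ=-0.024, ω=-0.034
apply F[18]=-0.662 → step 19: x=0.101, v=0.131, θ=-0.024, ω=-0.024
apply F[19]=-0.626 → step 20: x=0.104, v=0.120, θ=-0.025, ω=-0.016
apply F[20]=-0.591 → step 21: x=0.106, v=0.109, θ=-0.025, ω=-0.008
apply F[21]=-0.560 → step 22: x=0.108, v=0.100, θ=-0.025, ω=-0.002
apply F[22]=-0.530 → step 23: x=0.110, v=0.091, θ=-0.025, ω=0.004
apply F[23]=-0.503 → step 24: x=0.112, v=0.083, θ=-0.025, ω=0.008
apply F[24]=-0.478 → step 25: x=0.113, v=0.075, θ=-0.025, ω=0.012
apply F[25]=-0.454 → step 26: x=0.115, v=0.068, θ=-0.025, ω=0.016
apply F[26]=-0.432 → step 27: x=0.116, v=0.061, θ=-0.024, ω=0.018
apply F[27]=-0.412 → step 28: x=0.117, v=0.054, θ=-0.024, ω=0.021
apply F[28]=-0.392 → step 29: x=0.118, v=0.048, θ=-0.023, ω=0.023
apply F[29]=-0.374 → step 30: x=0.119, v=0.043, θ=-0.023, ω=0.024
apply F[30]=-0.358 → step 31: x=0.120, v=0.037, θ=-0.022, ω=0.026
apply F[31]=-0.341 → step 32: x=0.121, v=0.032, θ=-0.022, ω=0.027

Answer: x=0.121, v=0.032, θ=-0.022, ω=0.027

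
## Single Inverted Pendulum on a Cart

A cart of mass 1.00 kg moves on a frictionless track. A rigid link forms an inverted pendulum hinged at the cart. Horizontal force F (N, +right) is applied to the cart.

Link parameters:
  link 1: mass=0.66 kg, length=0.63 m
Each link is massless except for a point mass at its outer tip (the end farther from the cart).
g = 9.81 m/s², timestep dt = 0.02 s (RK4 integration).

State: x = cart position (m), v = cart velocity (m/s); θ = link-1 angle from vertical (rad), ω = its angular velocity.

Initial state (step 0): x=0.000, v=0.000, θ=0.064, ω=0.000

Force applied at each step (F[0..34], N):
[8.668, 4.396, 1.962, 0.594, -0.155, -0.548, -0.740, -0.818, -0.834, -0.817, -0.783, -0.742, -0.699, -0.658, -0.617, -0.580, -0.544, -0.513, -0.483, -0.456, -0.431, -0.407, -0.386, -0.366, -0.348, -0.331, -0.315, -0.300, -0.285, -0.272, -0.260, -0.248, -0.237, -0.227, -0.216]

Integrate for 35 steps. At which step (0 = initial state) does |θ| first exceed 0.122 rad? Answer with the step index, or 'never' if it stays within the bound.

apply F[0]=+8.668 → step 1: x=0.002, v=0.165, θ=0.062, ω=-0.241
apply F[1]=+4.396 → step 2: x=0.006, v=0.245, θ=0.056, ω=-0.350
apply F[2]=+1.962 → step 3: x=0.011, v=0.277, θ=0.048, ω=-0.385
apply F[3]=+0.594 → step 4: x=0.017, v=0.284, θ=0.041, ω=-0.381
apply F[4]=-0.155 → step 5: x=0.022, v=0.276, θ=0.033, ω=-0.357
apply F[5]=-0.548 → step 6: x=0.028, v=0.261, θ=0.026, ω=-0.325
apply F[6]=-0.740 → step 7: x=0.033, v=0.243, θ=0.020, ω=-0.289
apply F[7]=-0.818 → step 8: x=0.037, v=0.225, θ=0.015, ω=-0.254
apply F[8]=-0.834 → step 9: x=0.042, v=0.206, θ=0.010, ω=-0.221
apply F[9]=-0.817 → step 10: x=0.046, v=0.189, θ=0.006, ω=-0.191
apply F[10]=-0.783 → step 11: x=0.049, v=0.173, θ=0.002, ω=-0.164
apply F[11]=-0.742 → step 12: x=0.052, v=0.158, θ=-0.001, ω=-0.140
apply F[12]=-0.699 → step 13: x=0.055, v=0.144, θ=-0.003, ω=-0.119
apply F[13]=-0.658 → step 14: x=0.058, v=0.131, θ=-0.005, ω=-0.100
apply F[14]=-0.617 → step 15: x=0.061, v=0.120, θ=-0.007, ω=-0.084
apply F[15]=-0.580 → step 16: x=0.063, v=0.109, θ=-0.009, ω=-0.070
apply F[16]=-0.544 → step 17: x=0.065, v=0.100, θ=-0.010, ω=-0.057
apply F[17]=-0.513 → step 18: x=0.067, v=0.091, θ=-0.011, ω=-0.046
apply F[18]=-0.483 → step 19: x=0.069, v=0.083, θ=-0.012, ω=-0.037
apply F[19]=-0.456 → step 20: x=0.070, v=0.075, θ=-0.012, ω=-0.029
apply F[20]=-0.431 → step 21: x=0.072, v=0.068, θ=-0.013, ω=-0.022
apply F[21]=-0.407 → step 22: x=0.073, v=0.062, θ=-0.013, ω=-0.015
apply F[22]=-0.386 → step 23: x=0.074, v=0.056, θ=-0.014, ω=-0.010
apply F[23]=-0.366 → step 24: x=0.075, v=0.050, θ=-0.014, ω=-0.006
apply F[24]=-0.348 → step 25: x=0.076, v=0.045, θ=-0.014, ω=-0.002
apply F[25]=-0.331 → step 26: x=0.077, v=0.040, θ=-0.014, ω=0.002
apply F[26]=-0.315 → step 27: x=0.078, v=0.036, θ=-0.014, ω=0.004
apply F[27]=-0.300 → step 28: x=0.079, v=0.031, θ=-0.014, ω=0.007
apply F[28]=-0.285 → step 29: x=0.079, v=0.027, θ=-0.014, ω=0.009
apply F[29]=-0.272 → step 30: x=0.080, v=0.024, θ=-0.013, ω=0.011
apply F[30]=-0.260 → step 31: x=0.080, v=0.020, θ=-0.013, ω=0.012
apply F[31]=-0.248 → step 32: x=0.080, v=0.017, θ=-0.013, ω=0.013
apply F[32]=-0.237 → step 33: x=0.081, v=0.014, θ=-0.013, ω=0.014
apply F[33]=-0.227 → step 34: x=0.081, v=0.011, θ=-0.012, ω=0.015
apply F[34]=-0.216 → step 35: x=0.081, v=0.008, θ=-0.012, ω=0.016
max |θ| = 0.064 ≤ 0.122 over all 36 states.

Answer: never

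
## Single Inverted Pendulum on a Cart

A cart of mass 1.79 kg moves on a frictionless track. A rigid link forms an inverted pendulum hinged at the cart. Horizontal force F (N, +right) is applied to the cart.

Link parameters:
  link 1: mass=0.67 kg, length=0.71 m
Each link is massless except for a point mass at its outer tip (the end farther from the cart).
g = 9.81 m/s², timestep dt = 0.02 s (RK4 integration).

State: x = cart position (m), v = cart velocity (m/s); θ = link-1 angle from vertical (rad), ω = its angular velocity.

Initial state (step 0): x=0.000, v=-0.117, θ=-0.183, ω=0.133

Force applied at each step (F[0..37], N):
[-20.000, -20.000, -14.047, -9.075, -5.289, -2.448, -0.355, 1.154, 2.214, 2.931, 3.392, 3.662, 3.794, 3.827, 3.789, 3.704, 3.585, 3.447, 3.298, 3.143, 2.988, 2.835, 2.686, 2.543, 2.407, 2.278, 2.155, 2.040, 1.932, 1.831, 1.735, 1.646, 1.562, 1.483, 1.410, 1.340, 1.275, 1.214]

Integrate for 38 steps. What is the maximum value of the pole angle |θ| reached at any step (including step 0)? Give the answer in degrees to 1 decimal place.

apply F[0]=-20.000 → step 1: x=-0.004, v=-0.325, θ=-0.178, ω=0.371
apply F[1]=-20.000 → step 2: x=-0.013, v=-0.534, θ=-0.168, ω=0.614
apply F[2]=-14.047 → step 3: x=-0.025, v=-0.678, θ=-0.154, ω=0.770
apply F[3]=-9.075 → step 4: x=-0.040, v=-0.769, θ=-0.138, ω=0.856
apply F[4]=-5.289 → step 5: x=-0.055, v=-0.819, θ=-0.121, ω=0.890
apply F[5]=-2.448 → step 6: x=-0.072, v=-0.838, θ=-0.103, ω=0.886
apply F[6]=-0.355 → step 7: x=-0.089, v=-0.836, θ=-0.085, ω=0.857
apply F[7]=+1.154 → step 8: x=-0.105, v=-0.818, θ=-0.069, ω=0.810
apply F[8]=+2.214 → step 9: x=-0.121, v=-0.789, θ=-0.053, ω=0.753
apply F[9]=+2.931 → step 10: x=-0.137, v=-0.753, θ=-0.039, ω=0.689
apply F[10]=+3.392 → step 11: x=-0.151, v=-0.712, θ=-0.026, ω=0.624
apply F[11]=+3.662 → step 12: x=-0.165, v=-0.670, θ=-0.014, ω=0.559
apply F[12]=+3.794 → step 13: x=-0.178, v=-0.627, θ=-0.003, ω=0.496
apply F[13]=+3.827 → step 14: x=-0.190, v=-0.585, θ=0.006, ω=0.436
apply F[14]=+3.789 → step 15: x=-0.202, v=-0.543, θ=0.014, ω=0.381
apply F[15]=+3.704 → step 16: x=-0.212, v=-0.503, θ=0.021, ω=0.329
apply F[16]=+3.585 → step 17: x=-0.222, v=-0.465, θ=0.027, ω=0.282
apply F[17]=+3.447 → step 18: x=-0.231, v=-0.428, θ=0.033, ω=0.239
apply F[18]=+3.298 → step 19: x=-0.239, v=-0.394, θ=0.037, ω=0.201
apply F[19]=+3.143 → step 20: x=-0.246, v=-0.362, θ=0.041, ω=0.166
apply F[20]=+2.988 → step 21: x=-0.253, v=-0.331, θ=0.044, ω=0.135
apply F[21]=+2.835 → step 22: x=-0.260, v=-0.303, θ=0.046, ω=0.107
apply F[22]=+2.686 → step 23: x=-0.266, v=-0.277, θ=0.048, ω=0.083
apply F[23]=+2.543 → step 24: x=-0.271, v=-0.252, θ=0.049, ω=0.062
apply F[24]=+2.407 → step 25: x=-0.276, v=-0.229, θ=0.051, ω=0.043
apply F[25]=+2.278 → step 26: x=-0.280, v=-0.207, θ=0.051, ω=0.026
apply F[26]=+2.155 → step 27: x=-0.284, v=-0.187, θ=0.052, ω=0.012
apply F[27]=+2.040 → step 28: x=-0.287, v=-0.168, θ=0.052, ω=-0.000
apply F[28]=+1.932 → step 29: x=-0.291, v=-0.150, θ=0.052, ω=-0.011
apply F[29]=+1.831 → step 30: x=-0.293, v=-0.133, θ=0.051, ω=-0.020
apply F[30]=+1.735 → step 31: x=-0.296, v=-0.118, θ=0.051, ω=-0.028
apply F[31]=+1.646 → step 32: x=-0.298, v=-0.103, θ=0.050, ω=-0.035
apply F[32]=+1.562 → step 33: x=-0.300, v=-0.089, θ=0.049, ω=-0.041
apply F[33]=+1.483 → step 34: x=-0.302, v=-0.076, θ=0.049, ω=-0.045
apply F[34]=+1.410 → step 35: x=-0.303, v=-0.064, θ=0.048, ω=-0.049
apply F[35]=+1.340 → step 36: x=-0.304, v=-0.052, θ=0.047, ω=-0.052
apply F[36]=+1.275 → step 37: x=-0.305, v=-0.041, θ=0.046, ω=-0.055
apply F[37]=+1.214 → step 38: x=-0.306, v=-0.031, θ=0.044, ω=-0.057
Max |angle| over trajectory = 0.183 rad = 10.5°.

Answer: 10.5°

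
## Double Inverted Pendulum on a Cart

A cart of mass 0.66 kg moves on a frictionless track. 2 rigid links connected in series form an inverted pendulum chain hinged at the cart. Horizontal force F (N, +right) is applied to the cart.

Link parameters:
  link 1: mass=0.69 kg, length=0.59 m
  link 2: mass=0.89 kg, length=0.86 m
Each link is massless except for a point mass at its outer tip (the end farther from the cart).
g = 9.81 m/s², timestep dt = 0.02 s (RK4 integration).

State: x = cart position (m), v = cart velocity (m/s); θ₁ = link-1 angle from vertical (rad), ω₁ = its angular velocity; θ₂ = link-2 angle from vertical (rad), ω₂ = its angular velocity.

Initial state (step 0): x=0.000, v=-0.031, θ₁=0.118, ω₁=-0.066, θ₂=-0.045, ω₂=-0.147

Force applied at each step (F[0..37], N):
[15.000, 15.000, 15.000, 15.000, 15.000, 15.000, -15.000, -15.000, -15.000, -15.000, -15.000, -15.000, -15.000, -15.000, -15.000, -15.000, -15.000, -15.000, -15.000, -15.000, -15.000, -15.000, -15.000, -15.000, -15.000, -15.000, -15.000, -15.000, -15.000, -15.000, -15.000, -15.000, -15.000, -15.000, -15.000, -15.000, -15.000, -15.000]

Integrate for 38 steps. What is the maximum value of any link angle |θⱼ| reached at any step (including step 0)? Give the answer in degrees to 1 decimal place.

apply F[0]=+15.000 → step 1: x=0.003, v=0.360, θ₁=0.111, ω₁=-0.606, θ₂=-0.049, ω₂=-0.246
apply F[1]=+15.000 → step 2: x=0.014, v=0.760, θ₁=0.094, ω₁=-1.173, θ₂=-0.055, ω₂=-0.336
apply F[2]=+15.000 → step 3: x=0.034, v=1.177, θ₁=0.064, ω₁=-1.793, θ₂=-0.062, ω₂=-0.409
apply F[3]=+15.000 → step 4: x=0.062, v=1.615, θ₁=0.021, ω₁=-2.482, θ₂=-0.071, ω₂=-0.455
apply F[4]=+15.000 → step 5: x=0.099, v=2.070, θ₁=-0.036, ω₁=-3.240, θ₂=-0.080, ω₂=-0.473
apply F[5]=+15.000 → step 6: x=0.144, v=2.524, θ₁=-0.108, ω₁=-4.029, θ₂=-0.090, ω₂=-0.475
apply F[6]=-15.000 → step 7: x=0.191, v=2.102, θ₁=-0.182, ω₁=-3.382, θ₂=-0.099, ω₂=-0.461
apply F[7]=-15.000 → step 8: x=0.229, v=1.726, θ₁=-0.245, ω₁=-2.866, θ₂=-0.108, ω₂=-0.416
apply F[8]=-15.000 → step 9: x=0.260, v=1.392, θ₁=-0.298, ω₁=-2.475, θ₂=-0.116, ω₂=-0.336
apply F[9]=-15.000 → step 10: x=0.285, v=1.093, θ₁=-0.344, ω₁=-2.187, θ₂=-0.121, ω₂=-0.226
apply F[10]=-15.000 → step 11: x=0.304, v=0.821, θ₁=-0.386, ω₁=-1.983, θ₂=-0.124, ω₂=-0.089
apply F[11]=-15.000 → step 12: x=0.318, v=0.569, θ₁=-0.424, ω₁=-1.847, θ₂=-0.125, ω₂=0.069
apply F[12]=-15.000 → step 13: x=0.327, v=0.332, θ₁=-0.460, ω₁=-1.766, θ₂=-0.122, ω₂=0.247
apply F[13]=-15.000 → step 14: x=0.331, v=0.107, θ₁=-0.495, ω₁=-1.727, θ₂=-0.115, ω₂=0.441
apply F[14]=-15.000 → step 15: x=0.331, v=-0.112, θ₁=-0.529, ω₁=-1.723, θ₂=-0.104, ω₂=0.651
apply F[15]=-15.000 → step 16: x=0.327, v=-0.328, θ₁=-0.564, ω₁=-1.744, θ₂=-0.089, ω₂=0.873
apply F[16]=-15.000 → step 17: x=0.318, v=-0.543, θ₁=-0.599, ω₁=-1.783, θ₂=-0.069, ω₂=1.107
apply F[17]=-15.000 → step 18: x=0.305, v=-0.759, θ₁=-0.635, ω₁=-1.832, θ₂=-0.044, ω₂=1.350
apply F[18]=-15.000 → step 19: x=0.288, v=-0.979, θ₁=-0.673, ω₁=-1.884, θ₂=-0.015, ω₂=1.600
apply F[19]=-15.000 → step 20: x=0.266, v=-1.204, θ₁=-0.711, ω₁=-1.932, θ₂=0.020, ω₂=1.856
apply F[20]=-15.000 → step 21: x=0.239, v=-1.435, θ₁=-0.750, ω₁=-1.970, θ₂=0.060, ω₂=2.115
apply F[21]=-15.000 → step 22: x=0.208, v=-1.671, θ₁=-0.790, ω₁=-1.994, θ₂=0.104, ω₂=2.378
apply F[22]=-15.000 → step 23: x=0.172, v=-1.912, θ₁=-0.829, ω₁=-1.998, θ₂=0.155, ω₂=2.642
apply F[23]=-15.000 → step 24: x=0.132, v=-2.157, θ₁=-0.869, ω₁=-1.978, θ₂=0.210, ω₂=2.909
apply F[24]=-15.000 → step 25: x=0.086, v=-2.402, θ₁=-0.908, ω₁=-1.931, θ₂=0.271, ω₂=3.180
apply F[25]=-15.000 → step 26: x=0.036, v=-2.647, θ₁=-0.946, ω₁=-1.853, θ₂=0.337, ω₂=3.455
apply F[26]=-15.000 → step 27: x=-0.020, v=-2.887, θ₁=-0.982, ω₁=-1.741, θ₂=0.409, ω₂=3.738
apply F[27]=-15.000 → step 28: x=-0.080, v=-3.119, θ₁=-1.016, ω₁=-1.592, θ₂=0.487, ω₂=4.029
apply F[28]=-15.000 → step 29: x=-0.144, v=-3.339, θ₁=-1.046, ω₁=-1.401, θ₂=0.571, ω₂=4.333
apply F[29]=-15.000 → step 30: x=-0.213, v=-3.542, θ₁=-1.071, ω₁=-1.166, θ₂=0.660, ω₂=4.652
apply F[30]=-15.000 → step 31: x=-0.286, v=-3.723, θ₁=-1.092, ω₁=-0.884, θ₂=0.757, ω₂=4.988
apply F[31]=-15.000 → step 32: x=-0.362, v=-3.875, θ₁=-1.106, ω₁=-0.553, θ₂=0.860, ω₂=5.344
apply F[32]=-15.000 → step 33: x=-0.441, v=-3.992, θ₁=-1.114, ω₁=-0.177, θ₂=0.971, ω₂=5.720
apply F[33]=-15.000 → step 34: x=-0.521, v=-4.067, θ₁=-1.113, ω₁=0.239, θ₂=1.089, ω₂=6.115
apply F[34]=-15.000 → step 35: x=-0.603, v=-4.092, θ₁=-1.104, ω₁=0.680, θ₂=1.215, ω₂=6.525
apply F[35]=-15.000 → step 36: x=-0.685, v=-4.060, θ₁=-1.086, ω₁=1.122, θ₂=1.350, ω₂=6.945
apply F[36]=-15.000 → step 37: x=-0.765, v=-3.964, θ₁=-1.059, ω₁=1.533, θ₂=1.493, ω₂=7.365
apply F[37]=-15.000 → step 38: x=-0.843, v=-3.798, θ₁=-1.025, ω₁=1.864, θ₂=1.644, ω₂=7.768
Max |angle| over trajectory = 1.644 rad = 94.2°.

Answer: 94.2°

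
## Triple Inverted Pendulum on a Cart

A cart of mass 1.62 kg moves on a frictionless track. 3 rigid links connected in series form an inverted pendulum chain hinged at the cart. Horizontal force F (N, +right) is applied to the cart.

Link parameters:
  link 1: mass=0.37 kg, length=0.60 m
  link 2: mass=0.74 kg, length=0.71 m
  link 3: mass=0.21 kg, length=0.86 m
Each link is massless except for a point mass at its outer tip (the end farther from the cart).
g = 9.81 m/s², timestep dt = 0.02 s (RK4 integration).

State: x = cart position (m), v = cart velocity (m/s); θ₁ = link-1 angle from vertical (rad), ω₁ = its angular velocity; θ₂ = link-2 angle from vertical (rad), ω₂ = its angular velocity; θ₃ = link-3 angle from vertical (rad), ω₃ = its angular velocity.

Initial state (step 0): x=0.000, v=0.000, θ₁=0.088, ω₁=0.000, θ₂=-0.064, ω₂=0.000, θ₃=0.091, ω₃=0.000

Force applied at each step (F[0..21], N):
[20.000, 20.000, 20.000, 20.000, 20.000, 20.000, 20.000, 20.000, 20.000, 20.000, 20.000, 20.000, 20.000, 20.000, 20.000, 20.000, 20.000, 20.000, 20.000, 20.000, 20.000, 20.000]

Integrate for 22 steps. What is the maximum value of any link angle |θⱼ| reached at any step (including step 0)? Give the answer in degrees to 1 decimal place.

apply F[0]=+20.000 → step 1: x=0.002, v=0.233, θ₁=0.086, ω₁=-0.228, θ₂=-0.066, ω₂=-0.166, θ₃=0.091, ω₃=0.046
apply F[1]=+20.000 → step 2: x=0.009, v=0.466, θ₁=0.079, ω₁=-0.463, θ₂=-0.071, ω₂=-0.329, θ₃=0.093, ω₃=0.093
apply F[2]=+20.000 → step 3: x=0.021, v=0.701, θ₁=0.067, ω₁=-0.709, θ₂=-0.079, ω₂=-0.486, θ₃=0.095, ω₃=0.141
apply F[3]=+20.000 → step 4: x=0.037, v=0.939, θ₁=0.050, ω₁=-0.973, θ₂=-0.090, ω₂=-0.634, θ₃=0.099, ω₃=0.190
apply F[4]=+20.000 → step 5: x=0.059, v=1.180, θ₁=0.028, ω₁=-1.262, θ₂=-0.104, ω₂=-0.767, θ₃=0.103, ω₃=0.241
apply F[5]=+20.000 → step 6: x=0.085, v=1.425, θ₁=-0.000, ω₁=-1.581, θ₂=-0.121, ω₂=-0.882, θ₃=0.108, ω₃=0.291
apply F[6]=+20.000 → step 7: x=0.116, v=1.674, θ₁=-0.035, ω₁=-1.937, θ₂=-0.139, ω₂=-0.973, θ₃=0.114, ω₃=0.339
apply F[7]=+20.000 → step 8: x=0.152, v=1.926, θ₁=-0.078, ω₁=-2.331, θ₂=-0.159, ω₂=-1.036, θ₃=0.122, ω₃=0.381
apply F[8]=+20.000 → step 9: x=0.193, v=2.179, θ₁=-0.129, ω₁=-2.764, θ₂=-0.180, ω₂=-1.071, θ₃=0.130, ω₃=0.412
apply F[9]=+20.000 → step 10: x=0.239, v=2.430, θ₁=-0.189, ω₁=-3.223, θ₂=-0.202, ω₂=-1.080, θ₃=0.138, ω₃=0.425
apply F[10]=+20.000 → step 11: x=0.290, v=2.674, θ₁=-0.258, ω₁=-3.689, θ₂=-0.224, ω₂=-1.079, θ₃=0.146, ω₃=0.413
apply F[11]=+20.000 → step 12: x=0.346, v=2.903, θ₁=-0.336, ω₁=-4.129, θ₂=-0.245, ω₂=-1.092, θ₃=0.154, ω₃=0.371
apply F[12]=+20.000 → step 13: x=0.406, v=3.113, θ₁=-0.423, ω₁=-4.508, θ₂=-0.268, ω₂=-1.150, θ₃=0.161, ω₃=0.295
apply F[13]=+20.000 → step 14: x=0.470, v=3.299, θ₁=-0.516, ω₁=-4.800, θ₂=-0.292, ω₂=-1.280, θ₃=0.166, ω₃=0.190
apply F[14]=+20.000 → step 15: x=0.538, v=3.463, θ₁=-0.614, ω₁=-4.999, θ₂=-0.319, ω₂=-1.495, θ₃=0.168, ω₃=0.062
apply F[15]=+20.000 → step 16: x=0.608, v=3.608, θ₁=-0.715, ω₁=-5.114, θ₂=-0.352, ω₂=-1.793, θ₃=0.168, ω₃=-0.082
apply F[16]=+20.000 → step 17: x=0.682, v=3.736, θ₁=-0.818, ω₁=-5.155, θ₂=-0.391, ω₂=-2.164, θ₃=0.165, ω₃=-0.239
apply F[17]=+20.000 → step 18: x=0.758, v=3.850, θ₁=-0.921, ω₁=-5.134, θ₂=-0.439, ω₂=-2.597, θ₃=0.159, ω₃=-0.410
apply F[18]=+20.000 → step 19: x=0.836, v=3.952, θ₁=-1.023, ω₁=-5.054, θ₂=-0.496, ω₂=-3.080, θ₃=0.149, ω₃=-0.596
apply F[19]=+20.000 → step 20: x=0.916, v=4.043, θ₁=-1.123, ω₁=-4.916, θ₂=-0.562, ω₂=-3.602, θ₃=0.135, ω₃=-0.804
apply F[20]=+20.000 → step 21: x=0.997, v=4.123, θ₁=-1.219, ω₁=-4.716, θ₂=-0.640, ω₂=-4.155, θ₃=0.116, ω₃=-1.041
apply F[21]=+20.000 → step 22: x=1.081, v=4.191, θ₁=-1.311, ω₁=-4.448, θ₂=-0.729, ω₂=-4.732, θ₃=0.093, ω₃=-1.318
Max |angle| over trajectory = 1.311 rad = 75.1°.

Answer: 75.1°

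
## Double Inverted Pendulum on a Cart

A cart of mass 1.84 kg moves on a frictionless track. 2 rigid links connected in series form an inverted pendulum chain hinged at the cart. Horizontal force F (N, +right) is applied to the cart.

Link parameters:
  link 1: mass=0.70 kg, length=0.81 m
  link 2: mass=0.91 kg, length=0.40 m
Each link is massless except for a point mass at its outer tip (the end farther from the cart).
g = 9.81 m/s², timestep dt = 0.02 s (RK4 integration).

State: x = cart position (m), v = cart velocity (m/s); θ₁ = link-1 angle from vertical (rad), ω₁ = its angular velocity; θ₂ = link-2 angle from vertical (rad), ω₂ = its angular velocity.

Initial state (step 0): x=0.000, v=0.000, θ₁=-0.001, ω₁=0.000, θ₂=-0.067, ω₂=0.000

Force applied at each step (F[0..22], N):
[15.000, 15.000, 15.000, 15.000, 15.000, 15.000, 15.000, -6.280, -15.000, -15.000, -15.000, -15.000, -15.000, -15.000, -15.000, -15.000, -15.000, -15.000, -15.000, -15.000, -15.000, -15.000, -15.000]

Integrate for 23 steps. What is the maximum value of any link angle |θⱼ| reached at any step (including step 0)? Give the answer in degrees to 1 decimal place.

apply F[0]=+15.000 → step 1: x=0.002, v=0.163, θ₁=-0.003, ω₁=-0.182, θ₂=-0.068, ω₂=-0.073
apply F[1]=+15.000 → step 2: x=0.007, v=0.327, θ₁=-0.008, ω₁=-0.366, θ₂=-0.070, ω₂=-0.144
apply F[2]=+15.000 → step 3: x=0.015, v=0.492, θ₁=-0.017, ω₁=-0.555, θ₂=-0.073, ω₂=-0.208
apply F[3]=+15.000 → step 4: x=0.026, v=0.659, θ₁=-0.031, ω₁=-0.751, θ₂=-0.078, ω₂=-0.263
apply F[4]=+15.000 → step 5: x=0.041, v=0.828, θ₁=-0.048, ω₁=-0.957, θ₂=-0.084, ω₂=-0.306
apply F[5]=+15.000 → step 6: x=0.059, v=1.000, θ₁=-0.069, ω₁=-1.174, θ₂=-0.090, ω₂=-0.334
apply F[6]=+15.000 → step 7: x=0.081, v=1.174, θ₁=-0.095, ω₁=-1.405, θ₂=-0.097, ω₂=-0.346
apply F[7]=-6.280 → step 8: x=0.104, v=1.121, θ₁=-0.122, ω₁=-1.369, θ₂=-0.104, ω₂=-0.338
apply F[8]=-15.000 → step 9: x=0.125, v=0.980, θ₁=-0.148, ω₁=-1.238, θ₂=-0.111, ω₂=-0.308
apply F[9]=-15.000 → step 10: x=0.143, v=0.844, θ₁=-0.172, ω₁=-1.125, θ₂=-0.116, ω₂=-0.256
apply F[10]=-15.000 → step 11: x=0.159, v=0.712, θ₁=-0.193, ω₁=-1.029, θ₂=-0.121, ω₂=-0.183
apply F[11]=-15.000 → step 12: x=0.172, v=0.585, θ₁=-0.213, ω₁=-0.950, θ₂=-0.123, ω₂=-0.089
apply F[12]=-15.000 → step 13: x=0.182, v=0.461, θ₁=-0.232, ω₁=-0.886, θ₂=-0.124, ω₂=0.025
apply F[13]=-15.000 → step 14: x=0.190, v=0.340, θ₁=-0.249, ω₁=-0.837, θ₂=-0.122, ω₂=0.162
apply F[14]=-15.000 → step 15: x=0.196, v=0.222, θ₁=-0.265, ω₁=-0.802, θ₂=-0.117, ω₂=0.322
apply F[15]=-15.000 → step 16: x=0.199, v=0.107, θ₁=-0.281, ω₁=-0.781, θ₂=-0.109, ω₂=0.506
apply F[16]=-15.000 → step 17: x=0.200, v=-0.006, θ₁=-0.296, ω₁=-0.774, θ₂=-0.097, ω₂=0.718
apply F[17]=-15.000 → step 18: x=0.199, v=-0.118, θ₁=-0.312, ω₁=-0.780, θ₂=-0.080, ω₂=0.959
apply F[18]=-15.000 → step 19: x=0.196, v=-0.228, θ₁=-0.328, ω₁=-0.798, θ₂=-0.058, ω₂=1.230
apply F[19]=-15.000 → step 20: x=0.190, v=-0.339, θ₁=-0.344, ω₁=-0.827, θ₂=-0.031, ω₂=1.532
apply F[20]=-15.000 → step 21: x=0.182, v=-0.449, θ₁=-0.361, ω₁=-0.864, θ₂=0.003, ω₂=1.862
apply F[21]=-15.000 → step 22: x=0.172, v=-0.561, θ₁=-0.379, ω₁=-0.906, θ₂=0.044, ω₂=2.219
apply F[22]=-15.000 → step 23: x=0.160, v=-0.674, θ₁=-0.397, ω₁=-0.948, θ₂=0.092, ω₂=2.597
Max |angle| over trajectory = 0.397 rad = 22.8°.

Answer: 22.8°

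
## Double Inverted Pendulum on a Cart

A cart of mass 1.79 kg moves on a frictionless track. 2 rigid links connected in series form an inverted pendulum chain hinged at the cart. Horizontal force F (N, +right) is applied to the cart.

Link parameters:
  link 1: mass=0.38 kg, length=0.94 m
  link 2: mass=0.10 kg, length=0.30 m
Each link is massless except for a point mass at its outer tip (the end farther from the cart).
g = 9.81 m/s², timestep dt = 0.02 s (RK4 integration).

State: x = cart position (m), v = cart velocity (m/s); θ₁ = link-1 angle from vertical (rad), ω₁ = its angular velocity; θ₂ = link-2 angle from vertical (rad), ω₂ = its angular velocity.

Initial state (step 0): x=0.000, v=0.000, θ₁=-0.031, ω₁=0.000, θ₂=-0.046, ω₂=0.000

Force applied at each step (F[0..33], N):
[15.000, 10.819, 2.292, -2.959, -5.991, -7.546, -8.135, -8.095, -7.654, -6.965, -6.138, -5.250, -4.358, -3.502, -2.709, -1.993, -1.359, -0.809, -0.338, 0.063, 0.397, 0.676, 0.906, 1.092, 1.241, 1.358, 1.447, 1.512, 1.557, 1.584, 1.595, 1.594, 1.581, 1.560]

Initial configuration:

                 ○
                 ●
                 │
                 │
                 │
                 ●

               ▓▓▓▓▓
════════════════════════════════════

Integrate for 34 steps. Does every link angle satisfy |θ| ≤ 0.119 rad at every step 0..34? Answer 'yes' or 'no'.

apply F[0]=+15.000 → step 1: x=0.002, v=0.169, θ₁=-0.033, ω₁=-0.186, θ₂=-0.046, ω₂=-0.012
apply F[1]=+10.819 → step 2: x=0.006, v=0.292, θ₁=-0.038, ω₁=-0.323, θ₂=-0.046, ω₂=-0.020
apply F[2]=+2.292 → step 3: x=0.012, v=0.320, θ₁=-0.045, ω₁=-0.361, θ₂=-0.047, ω₂=-0.025
apply F[3]=-2.959 → step 4: x=0.019, v=0.289, θ₁=-0.052, ω₁=-0.338, θ₂=-0.047, ω₂=-0.024
apply F[4]=-5.991 → step 5: x=0.024, v=0.225, θ₁=-0.058, ω₁=-0.282, θ₂=-0.048, ω₂=-0.018
apply F[5]=-7.546 → step 6: x=0.027, v=0.144, θ₁=-0.063, ω₁=-0.210, θ₂=-0.048, ω₂=-0.007
apply F[6]=-8.135 → step 7: x=0.029, v=0.057, θ₁=-0.066, ω₁=-0.131, θ₂=-0.048, ω₂=0.007
apply F[7]=-8.095 → step 8: x=0.030, v=-0.030, θ₁=-0.068, ω₁=-0.054, θ₂=-0.048, ω₂=0.023
apply F[8]=-7.654 → step 9: x=0.028, v=-0.112, θ₁=-0.069, ω₁=0.017, θ₂=-0.047, ω₂=0.041
apply F[9]=-6.965 → step 10: x=0.025, v=-0.186, θ₁=-0.068, ω₁=0.081, θ₂=-0.046, ω₂=0.059
apply F[10]=-6.138 → step 11: x=0.021, v=-0.251, θ₁=-0.065, ω₁=0.134, θ₂=-0.045, ω₂=0.077
apply F[11]=-5.250 → step 12: x=0.015, v=-0.306, θ₁=-0.062, ω₁=0.179, θ₂=-0.043, ω₂=0.093
apply F[12]=-4.358 → step 13: x=0.009, v=-0.352, θ₁=-0.058, ω₁=0.213, θ₂=-0.041, ω₂=0.109
apply F[13]=-3.502 → step 14: x=0.001, v=-0.388, θ₁=-0.054, ω₁=0.239, θ₂=-0.039, ω₂=0.122
apply F[14]=-2.709 → step 15: x=-0.007, v=-0.416, θ₁=-0.049, ω₁=0.257, θ₂=-0.036, ω₂=0.134
apply F[15]=-1.993 → step 16: x=-0.015, v=-0.436, θ₁=-0.044, ω₁=0.268, θ₂=-0.033, ω₂=0.143
apply F[16]=-1.359 → step 17: x=-0.024, v=-0.449, θ₁=-0.038, ω₁=0.273, θ₂=-0.030, ω₂=0.150
apply F[17]=-0.809 → step 18: x=-0.033, v=-0.456, θ₁=-0.033, ω₁=0.273, θ₂=-0.027, ω₂=0.156
apply F[18]=-0.338 → step 19: x=-0.042, v=-0.458, θ₁=-0.027, ω₁=0.268, θ₂=-0.024, ω₂=0.159
apply F[19]=+0.063 → step 20: x=-0.051, v=-0.456, θ₁=-0.022, ω₁=0.261, θ₂=-0.021, ω₂=0.161
apply F[20]=+0.397 → step 21: x=-0.061, v=-0.451, θ₁=-0.017, ω₁=0.251, θ₂=-0.018, ω₂=0.161
apply F[21]=+0.676 → step 22: x=-0.069, v=-0.442, θ₁=-0.012, ω₁=0.239, θ₂=-0.015, ω₂=0.159
apply F[22]=+0.906 → step 23: x=-0.078, v=-0.432, θ₁=-0.007, ω₁=0.226, θ₂=-0.011, ω₂=0.156
apply F[23]=+1.092 → step 24: x=-0.087, v=-0.419, θ₁=-0.003, ω₁=0.212, θ₂=-0.008, ω₂=0.153
apply F[24]=+1.241 → step 25: x=-0.095, v=-0.405, θ₁=0.001, ω₁=0.198, θ₂=-0.005, ω₂=0.148
apply F[25]=+1.358 → step 26: x=-0.103, v=-0.390, θ₁=0.005, ω₁=0.183, θ₂=-0.003, ω₂=0.142
apply F[26]=+1.447 → step 27: x=-0.111, v=-0.374, θ₁=0.008, ω₁=0.168, θ₂=0.000, ω₂=0.135
apply F[27]=+1.512 → step 28: x=-0.118, v=-0.358, θ₁=0.012, ω₁=0.153, θ₂=0.003, ω₂=0.129
apply F[28]=+1.557 → step 29: x=-0.125, v=-0.341, θ₁=0.015, ω₁=0.138, θ₂=0.005, ω₂=0.121
apply F[29]=+1.584 → step 30: x=-0.132, v=-0.324, θ₁=0.017, ω₁=0.124, θ₂=0.008, ω₂=0.114
apply F[30]=+1.595 → step 31: x=-0.138, v=-0.308, θ₁=0.019, ω₁=0.110, θ₂=0.010, ω₂=0.106
apply F[31]=+1.594 → step 32: x=-0.144, v=-0.291, θ₁=0.022, ω₁=0.097, θ₂=0.012, ω₂=0.098
apply F[32]=+1.581 → step 33: x=-0.149, v=-0.274, θ₁=0.023, ω₁=0.085, θ₂=0.014, ω₂=0.090
apply F[33]=+1.560 → step 34: x=-0.155, v=-0.258, θ₁=0.025, ω₁=0.074, θ₂=0.016, ω₂=0.082
Max |angle| over trajectory = 0.069 rad; bound = 0.119 → within bound.

Answer: yes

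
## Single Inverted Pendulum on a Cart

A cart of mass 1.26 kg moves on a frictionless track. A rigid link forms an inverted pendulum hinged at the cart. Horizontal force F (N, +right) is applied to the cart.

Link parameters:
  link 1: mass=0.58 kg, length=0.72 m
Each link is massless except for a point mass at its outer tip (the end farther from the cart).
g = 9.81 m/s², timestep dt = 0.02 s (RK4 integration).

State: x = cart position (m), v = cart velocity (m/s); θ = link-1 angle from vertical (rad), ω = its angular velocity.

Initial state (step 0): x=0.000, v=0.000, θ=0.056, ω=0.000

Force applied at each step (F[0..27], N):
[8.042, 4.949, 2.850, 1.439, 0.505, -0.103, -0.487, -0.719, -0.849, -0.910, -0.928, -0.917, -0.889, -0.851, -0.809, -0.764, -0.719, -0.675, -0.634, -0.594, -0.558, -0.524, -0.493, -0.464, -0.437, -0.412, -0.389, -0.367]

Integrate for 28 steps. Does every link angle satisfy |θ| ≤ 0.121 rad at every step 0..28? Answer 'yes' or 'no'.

apply F[0]=+8.042 → step 1: x=0.001, v=0.122, θ=0.054, ω=-0.155
apply F[1]=+4.949 → step 2: x=0.004, v=0.196, θ=0.050, ω=-0.243
apply F[2]=+2.850 → step 3: x=0.009, v=0.237, θ=0.045, ω=-0.286
apply F[3]=+1.439 → step 4: x=0.014, v=0.256, θ=0.039, ω=-0.301
apply F[4]=+0.505 → step 5: x=0.019, v=0.261, θ=0.033, ω=-0.298
apply F[5]=-0.103 → step 6: x=0.024, v=0.257, θ=0.028, ω=-0.284
apply F[6]=-0.487 → step 7: x=0.029, v=0.247, θ=0.022, ω=-0.263
apply F[7]=-0.719 → step 8: x=0.034, v=0.233, θ=0.017, ω=-0.239
apply F[8]=-0.849 → step 9: x=0.038, v=0.219, θ=0.012, ω=-0.215
apply F[9]=-0.910 → step 10: x=0.043, v=0.203, θ=0.008, ω=-0.191
apply F[10]=-0.928 → step 11: x=0.046, v=0.188, θ=0.005, ω=-0.168
apply F[11]=-0.917 → step 12: x=0.050, v=0.173, θ=0.002, ω=-0.146
apply F[12]=-0.889 → step 13: x=0.053, v=0.159, θ=-0.001, ω=-0.126
apply F[13]=-0.851 → step 14: x=0.056, v=0.146, θ=-0.003, ω=-0.108
apply F[14]=-0.809 → step 15: x=0.059, v=0.133, θ=-0.005, ω=-0.092
apply F[15]=-0.764 → step 16: x=0.062, v=0.122, θ=-0.007, ω=-0.078
apply F[16]=-0.719 → step 17: x=0.064, v=0.111, θ=-0.008, ω=-0.065
apply F[17]=-0.675 → step 18: x=0.066, v=0.101, θ=-0.010, ω=-0.054
apply F[18]=-0.634 → step 19: x=0.068, v=0.092, θ=-0.011, ω=-0.044
apply F[19]=-0.594 → step 20: x=0.070, v=0.083, θ=-0.011, ω=-0.035
apply F[20]=-0.558 → step 21: x=0.072, v=0.076, θ=-0.012, ω=-0.028
apply F[21]=-0.524 → step 22: x=0.073, v=0.068, θ=-0.013, ω=-0.021
apply F[22]=-0.493 → step 23: x=0.074, v=0.062, θ=-0.013, ω=-0.015
apply F[23]=-0.464 → step 24: x=0.075, v=0.056, θ=-0.013, ω=-0.010
apply F[24]=-0.437 → step 25: x=0.076, v=0.050, θ=-0.013, ω=-0.006
apply F[25]=-0.412 → step 26: x=0.077, v=0.045, θ=-0.013, ω=-0.002
apply F[26]=-0.389 → step 27: x=0.078, v=0.040, θ=-0.013, ω=0.001
apply F[27]=-0.367 → step 28: x=0.079, v=0.035, θ=-0.013, ω=0.004
Max |angle| over trajectory = 0.056 rad; bound = 0.121 → within bound.

Answer: yes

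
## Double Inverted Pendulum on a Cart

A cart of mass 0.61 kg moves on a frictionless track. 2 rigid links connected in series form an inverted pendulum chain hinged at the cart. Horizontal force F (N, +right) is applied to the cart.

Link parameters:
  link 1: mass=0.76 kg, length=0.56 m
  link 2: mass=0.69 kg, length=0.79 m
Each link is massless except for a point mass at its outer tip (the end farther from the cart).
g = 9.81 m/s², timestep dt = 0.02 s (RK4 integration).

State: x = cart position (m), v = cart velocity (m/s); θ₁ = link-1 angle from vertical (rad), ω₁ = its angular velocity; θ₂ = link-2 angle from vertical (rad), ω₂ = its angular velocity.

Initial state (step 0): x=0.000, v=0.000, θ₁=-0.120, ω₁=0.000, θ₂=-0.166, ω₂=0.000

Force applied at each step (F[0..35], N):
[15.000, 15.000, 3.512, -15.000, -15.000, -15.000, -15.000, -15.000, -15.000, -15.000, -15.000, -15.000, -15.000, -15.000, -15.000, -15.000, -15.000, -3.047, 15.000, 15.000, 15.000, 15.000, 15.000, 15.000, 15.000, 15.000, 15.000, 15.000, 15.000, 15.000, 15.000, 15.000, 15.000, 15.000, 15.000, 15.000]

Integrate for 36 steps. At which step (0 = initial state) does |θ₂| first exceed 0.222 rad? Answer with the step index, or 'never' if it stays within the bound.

Answer: never

Derivation:
apply F[0]=+15.000 → step 1: x=0.005, v=0.529, θ₁=-0.130, ω₁=-0.971, θ₂=-0.166, ω₂=-0.013
apply F[1]=+15.000 → step 2: x=0.021, v=1.052, θ₁=-0.159, ω₁=-1.943, θ₂=-0.166, ω₂=-0.019
apply F[2]=+3.512 → step 3: x=0.044, v=1.215, θ₁=-0.201, ω₁=-2.294, θ₂=-0.167, ω₂=-0.015
apply F[3]=-15.000 → step 4: x=0.064, v=0.843, θ₁=-0.241, ω₁=-1.743, θ₂=-0.167, ω₂=0.015
apply F[4]=-15.000 → step 5: x=0.078, v=0.502, θ₁=-0.271, ω₁=-1.279, θ₂=-0.166, ω₂=0.070
apply F[5]=-15.000 → step 6: x=0.085, v=0.183, θ₁=-0.293, ω₁=-0.880, θ₂=-0.164, ω₂=0.144
apply F[6]=-15.000 → step 7: x=0.085, v=-0.121, θ₁=-0.307, ω₁=-0.524, θ₂=-0.160, ω₂=0.233
apply F[7]=-15.000 → step 8: x=0.080, v=-0.417, θ₁=-0.314, ω₁=-0.194, θ₂=-0.155, ω₂=0.332
apply F[8]=-15.000 → step 9: x=0.068, v=-0.710, θ₁=-0.315, ω₁=0.125, θ₂=-0.147, ω₂=0.438
apply F[9]=-15.000 → step 10: x=0.051, v=-1.006, θ₁=-0.309, ω₁=0.448, θ₂=-0.137, ω₂=0.548
apply F[10]=-15.000 → step 11: x=0.028, v=-1.310, θ₁=-0.297, ω₁=0.791, θ₂=-0.125, ω₂=0.657
apply F[11]=-15.000 → step 12: x=-0.001, v=-1.629, θ₁=-0.277, ω₁=1.168, θ₂=-0.111, ω₂=0.762
apply F[12]=-15.000 → step 13: x=-0.037, v=-1.968, θ₁=-0.250, ω₁=1.600, θ₂=-0.095, ω₂=0.858
apply F[13]=-15.000 → step 14: x=-0.080, v=-2.336, θ₁=-0.213, ω₁=2.107, θ₂=-0.077, ω₂=0.937
apply F[14]=-15.000 → step 15: x=-0.131, v=-2.740, θ₁=-0.165, ω₁=2.713, θ₂=-0.057, ω₂=0.995
apply F[15]=-15.000 → step 16: x=-0.190, v=-3.186, θ₁=-0.103, ω₁=3.436, θ₂=-0.037, ω₂=1.025
apply F[16]=-15.000 → step 17: x=-0.258, v=-3.668, θ₁=-0.027, ω₁=4.267, θ₂=-0.016, ω₂=1.032
apply F[17]=-3.047 → step 18: x=-0.333, v=-3.766, θ₁=0.061, ω₁=4.447, θ₂=0.004, ω₂=1.034
apply F[18]=+15.000 → step 19: x=-0.403, v=-3.289, θ₁=0.141, ω₁=3.642, θ₂=0.025, ω₂=1.021
apply F[19]=+15.000 → step 20: x=-0.465, v=-2.855, θ₁=0.207, ω₁=2.969, θ₂=0.045, ω₂=0.974
apply F[20]=+15.000 → step 21: x=-0.518, v=-2.467, θ₁=0.261, ω₁=2.429, θ₂=0.064, ω₂=0.893
apply F[21]=+15.000 → step 22: x=-0.564, v=-2.120, θ₁=0.305, ω₁=2.002, θ₂=0.080, ω₂=0.783
apply F[22]=+15.000 → step 23: x=-0.603, v=-1.805, θ₁=0.342, ω₁=1.664, θ₂=0.095, ω₂=0.651
apply F[23]=+15.000 → step 24: x=-0.636, v=-1.514, θ₁=0.372, ω₁=1.397, θ₂=0.106, ω₂=0.502
apply F[24]=+15.000 → step 25: x=-0.664, v=-1.243, θ₁=0.398, ω₁=1.184, θ₂=0.115, ω₂=0.340
apply F[25]=+15.000 → step 26: x=-0.686, v=-0.987, θ₁=0.420, ω₁=1.015, θ₂=0.120, ω₂=0.167
apply F[26]=+15.000 → step 27: x=-0.703, v=-0.742, θ₁=0.439, ω₁=0.880, θ₂=0.121, ω₂=-0.016
apply F[27]=+15.000 → step 28: x=-0.716, v=-0.506, θ₁=0.455, ω₁=0.773, θ₂=0.119, ω₂=-0.208
apply F[28]=+15.000 → step 29: x=-0.723, v=-0.275, θ₁=0.470, ω₁=0.687, θ₂=0.113, ω₂=-0.410
apply F[29]=+15.000 → step 30: x=-0.727, v=-0.048, θ₁=0.483, ω₁=0.619, θ₂=0.103, ω₂=-0.621
apply F[30]=+15.000 → step 31: x=-0.725, v=0.176, θ₁=0.495, ω₁=0.564, θ₂=0.088, ω₂=-0.842
apply F[31]=+15.000 → step 32: x=-0.720, v=0.401, θ₁=0.505, ω₁=0.517, θ₂=0.069, ω₂=-1.074
apply F[32]=+15.000 → step 33: x=-0.709, v=0.627, θ₁=0.515, ω₁=0.474, θ₂=0.045, ω₂=-1.316
apply F[33]=+15.000 → step 34: x=-0.694, v=0.855, θ₁=0.524, ω₁=0.431, θ₂=0.016, ω₂=-1.569
apply F[34]=+15.000 → step 35: x=-0.675, v=1.088, θ₁=0.533, ω₁=0.382, θ₂=-0.018, ω₂=-1.832
apply F[35]=+15.000 → step 36: x=-0.651, v=1.326, θ₁=0.540, ω₁=0.321, θ₂=-0.057, ω₂=-2.105
max |θ₂| = 0.167 ≤ 0.222 over all 37 states.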